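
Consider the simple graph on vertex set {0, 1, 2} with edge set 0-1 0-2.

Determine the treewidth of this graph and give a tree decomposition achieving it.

Treewidth 1.
One optimal decomposition is:
Bags: B1 = {0, 1}  B2 = {0, 2}
Tree: B1–B2

The largest bag has 2 vertices, giving width 1; this decomposition certifies tw(G) ≤ 1. G has an edge, so its treewidth is at least 1. The upper and lower bounds meet at 1, so that is the treewidth.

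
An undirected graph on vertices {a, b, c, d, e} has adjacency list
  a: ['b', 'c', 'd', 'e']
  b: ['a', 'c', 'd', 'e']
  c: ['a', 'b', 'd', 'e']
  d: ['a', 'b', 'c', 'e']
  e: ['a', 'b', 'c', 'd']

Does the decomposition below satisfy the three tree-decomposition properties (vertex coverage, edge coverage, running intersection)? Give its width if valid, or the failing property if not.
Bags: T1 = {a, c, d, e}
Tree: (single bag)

No — vertex b appears in no bag.

A tree decomposition must satisfy three properties: every vertex lies in some bag; for every edge, both endpoints lie together in some bag; and for every vertex, the bags containing it form a connected subtree. Here vertex b appears in no bag, so the decomposition is invalid.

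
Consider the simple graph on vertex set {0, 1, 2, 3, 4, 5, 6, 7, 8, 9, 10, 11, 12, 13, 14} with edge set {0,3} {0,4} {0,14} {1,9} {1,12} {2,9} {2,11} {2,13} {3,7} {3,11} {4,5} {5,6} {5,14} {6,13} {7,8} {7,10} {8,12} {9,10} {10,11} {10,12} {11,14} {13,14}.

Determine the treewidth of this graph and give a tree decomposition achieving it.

Treewidth 3.
One optimal decomposition is:
Bags: B1 = {4, 5, 6, 13}  B2 = {4, 5, 13, 14}  B3 = {0, 4, 13, 14}  B4 = {0, 2, 13, 14}  B5 = {0, 2, 11, 14}  B6 = {0, 2, 3, 11}  B7 = {2, 3, 9, 11}  B8 = {3, 9, 10, 11}  B9 = {3, 7, 9, 10}  B10 = {1, 7, 9, 10}  B11 = {1, 7, 10, 12}  B12 = {1, 7, 8, 12}
Tree: B1–B2, B2–B3, B3–B4, B4–B5, B5–B6, B6–B7, B7–B8, B8–B9, B9–B10, B10–B11, B11–B12

Every bag has size at most 4, so the width is 4 − 1 = 3 and tw(G) ≤ 3. For the lower bound: the 4 vertex sets {4,5,6}, {13}, {14}, {0,2,3,11} are disjoint, each induces a connected subgraph, and every pair is joined by at least one edge of G. Contracting each set to a single vertex therefore yields K_{4} as a minor, and since treewidth is minor-monotone, tw(G) ≥ tw(K_{4}) = 3. Therefore the treewidth is 3.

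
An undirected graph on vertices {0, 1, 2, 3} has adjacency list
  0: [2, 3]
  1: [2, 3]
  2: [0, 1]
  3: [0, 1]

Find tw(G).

A width-2 tree decomposition is:
Bags: B1 = {0, 2, 3}  B2 = {1, 2, 3}
Tree: B1–B2
The largest bag has 3 vertices, giving width 2; this decomposition certifies tw(G) ≤ 2. The edges 3–0–2–1–3 form a cycle, so G is not a tree and its treewidth is at least 2. Combining the bounds, tw(G) = 2.

2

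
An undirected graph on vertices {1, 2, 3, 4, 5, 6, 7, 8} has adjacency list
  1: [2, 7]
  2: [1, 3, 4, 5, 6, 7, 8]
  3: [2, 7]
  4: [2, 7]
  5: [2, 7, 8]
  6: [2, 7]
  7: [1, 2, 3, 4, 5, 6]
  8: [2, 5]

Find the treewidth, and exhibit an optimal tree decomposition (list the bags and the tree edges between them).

Treewidth 2.
One such decomposition:
Bags: B1 = {2, 5, 7}  B2 = {2, 4, 7}  B3 = {2, 6, 7}  B4 = {1, 2, 7}  B5 = {2, 5, 8}  B6 = {2, 3, 7}
Tree: B1–B2, B2–B3, B3–B4, B1–B5, B3–B6

Every bag has size at most 3, so the width is 3 − 1 = 2 and tw(G) ≤ 2. Conversely, {2, 5, 8} is a clique of size 3, and the vertices of any clique must share a bag in every tree decomposition; so some bag has ≥ 3 vertices and tw(G) ≥ 2. Combining the bounds, tw(G) = 2.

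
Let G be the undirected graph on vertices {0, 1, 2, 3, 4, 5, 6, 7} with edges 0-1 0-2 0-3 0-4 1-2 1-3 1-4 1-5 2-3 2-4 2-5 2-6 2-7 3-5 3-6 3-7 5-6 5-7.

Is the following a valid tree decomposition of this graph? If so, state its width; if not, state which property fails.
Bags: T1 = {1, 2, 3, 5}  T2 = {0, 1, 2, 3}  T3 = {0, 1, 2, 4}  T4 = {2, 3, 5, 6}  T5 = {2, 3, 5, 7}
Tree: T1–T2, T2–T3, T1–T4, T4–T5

Vertex coverage: the bags together contain {0, 1, 2, 3, 4, 5, 6, 7}, the full vertex set. Edge coverage: each edge of G has both endpoints in at least one bag. Running intersection: for every vertex, the bags containing it form a connected subtree. All three properties hold, so this is a valid tree decomposition of width max|bag| − 1 = 3, and hence tw(G) ≤ 3.

Yes; width 3.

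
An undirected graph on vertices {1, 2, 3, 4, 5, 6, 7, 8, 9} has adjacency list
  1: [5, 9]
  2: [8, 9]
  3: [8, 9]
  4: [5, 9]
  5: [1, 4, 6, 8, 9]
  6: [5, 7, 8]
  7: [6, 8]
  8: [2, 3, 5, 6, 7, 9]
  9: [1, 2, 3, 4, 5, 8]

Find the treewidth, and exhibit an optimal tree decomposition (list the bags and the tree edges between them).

Treewidth 2.
One optimal decomposition is:
Bags: B1 = {5, 8, 9}  B2 = {4, 5, 9}  B3 = {5, 6, 8}  B4 = {1, 5, 9}  B5 = {3, 8, 9}  B6 = {6, 7, 8}  B7 = {2, 8, 9}
Tree: B1–B2, B1–B3, B2–B4, B1–B5, B3–B6, B5–B7

The largest bag has 3 vertices, giving width 2; this decomposition certifies tw(G) ≤ 2. On the other hand G contains the 3-clique {2, 8, 9}. A clique must lie in a single bag of any decomposition, so no decomposition can have width below 2. The upper and lower bounds meet at 2, so that is the treewidth.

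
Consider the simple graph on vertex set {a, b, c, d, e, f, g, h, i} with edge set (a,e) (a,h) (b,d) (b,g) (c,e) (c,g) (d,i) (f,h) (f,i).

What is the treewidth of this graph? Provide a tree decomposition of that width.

Every bag has size at most 3, so the width is 3 − 1 = 2 and tw(G) ≤ 2. Since i–d–b–g–c–e–a–h–f–i is a cycle in G, G is not acyclic. Forests are exactly the graphs of treewidth ≤ 1, so tw(G) ≥ 2. Therefore the treewidth is 2.

Treewidth 2.
One such decomposition:
Bags: B1 = {b, d, i}  B2 = {b, g, i}  B3 = {c, g, i}  B4 = {c, e, i}  B5 = {a, e, i}  B6 = {a, h, i}  B7 = {f, h, i}
Tree: B1–B2, B2–B3, B3–B4, B4–B5, B5–B6, B6–B7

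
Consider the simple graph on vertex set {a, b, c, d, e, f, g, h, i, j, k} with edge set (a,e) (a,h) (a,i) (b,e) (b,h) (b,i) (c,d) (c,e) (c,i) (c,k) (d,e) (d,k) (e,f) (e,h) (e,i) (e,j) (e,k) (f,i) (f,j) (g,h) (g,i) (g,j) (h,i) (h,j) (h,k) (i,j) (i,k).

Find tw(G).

A width-3 tree decomposition is:
Bags: B1 = {e, h, i, j}  B2 = {e, h, i, k}  B3 = {a, e, h, i}  B4 = {e, f, i, j}  B5 = {g, h, i, j}  B6 = {b, e, h, i}  B7 = {c, e, i, k}  B8 = {c, d, e, k}
Tree: B1–B2, B2–B3, B1–B4, B1–B5, B2–B6, B2–B7, B7–B8
Every bag has size at most 4, so the width is 4 − 1 = 3 and tw(G) ≤ 3. On the other hand G contains the 4-clique {c, d, e, k}. A clique must lie in a single bag of any decomposition, so no decomposition can have width below 3. Hence tw(G) = 3 exactly.

3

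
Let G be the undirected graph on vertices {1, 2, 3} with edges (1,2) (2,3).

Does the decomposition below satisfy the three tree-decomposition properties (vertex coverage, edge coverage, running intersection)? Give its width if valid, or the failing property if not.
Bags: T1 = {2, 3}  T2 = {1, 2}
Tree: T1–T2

Yes; width 1.

Checking the three conditions: (i) the bags cover all of {1, 2, 3}; (ii) for each edge, some bag contains both endpoints; (iii) the bags containing any fixed vertex form a subtree. All hold, so the decomposition is valid with width 2 − 1 = 1.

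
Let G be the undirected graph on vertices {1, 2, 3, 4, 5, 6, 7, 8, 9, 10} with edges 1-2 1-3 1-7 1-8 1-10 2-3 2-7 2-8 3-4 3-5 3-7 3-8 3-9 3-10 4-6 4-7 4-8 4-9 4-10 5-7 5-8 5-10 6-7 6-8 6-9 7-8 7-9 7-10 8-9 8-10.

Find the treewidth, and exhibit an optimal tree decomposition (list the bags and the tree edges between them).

Every bag has size at most 5, so the width is 5 − 1 = 4 and tw(G) ≤ 4. Conversely, {3, 4, 7, 8, 9} is a clique of size 5, and the vertices of any clique must share a bag in every tree decomposition; so some bag has ≥ 5 vertices and tw(G) ≥ 4. Combining the bounds, tw(G) = 4.

Treewidth 4.
One optimal decomposition is:
Bags: B1 = {3, 4, 7, 8, 10}  B2 = {3, 5, 7, 8, 10}  B3 = {1, 3, 7, 8, 10}  B4 = {3, 4, 7, 8, 9}  B5 = {1, 2, 3, 7, 8}  B6 = {4, 6, 7, 8, 9}
Tree: B1–B2, B1–B3, B1–B4, B3–B5, B4–B6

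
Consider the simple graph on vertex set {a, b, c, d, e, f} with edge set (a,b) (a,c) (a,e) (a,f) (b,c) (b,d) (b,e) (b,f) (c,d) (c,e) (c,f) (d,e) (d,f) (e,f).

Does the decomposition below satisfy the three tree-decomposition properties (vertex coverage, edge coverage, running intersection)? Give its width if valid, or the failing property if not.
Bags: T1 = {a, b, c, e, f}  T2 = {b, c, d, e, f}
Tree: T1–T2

Yes; width 4.

Vertex coverage: the bags together contain {a, b, c, d, e, f}, the full vertex set. Edge coverage: each edge of G has both endpoints in at least one bag. Running intersection: for every vertex, the bags containing it form a connected subtree. All three properties hold, so this is a valid tree decomposition of width max|bag| − 1 = 4, and hence tw(G) ≤ 4.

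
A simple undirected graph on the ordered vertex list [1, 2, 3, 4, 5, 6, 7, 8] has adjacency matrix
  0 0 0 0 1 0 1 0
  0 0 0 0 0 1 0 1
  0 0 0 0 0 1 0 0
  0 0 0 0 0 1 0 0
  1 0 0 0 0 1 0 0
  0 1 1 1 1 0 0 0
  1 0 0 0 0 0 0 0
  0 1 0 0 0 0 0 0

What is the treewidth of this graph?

A width-1 tree decomposition is:
Bags: B1 = {3, 6}  B2 = {2, 6}  B3 = {2, 8}  B4 = {4, 6}  B5 = {5, 6}  B6 = {1, 5}  B7 = {1, 7}
Tree: B1–B2, B2–B3, B2–B4, B4–B5, B5–B6, B6–B7
Every bag has size at most 2, so the width is 2 − 1 = 1 and tw(G) ≤ 1. Any graph with an edge has treewidth ≥ 1, and G has the edge 3–6. The upper and lower bounds meet at 1, so that is the treewidth.

1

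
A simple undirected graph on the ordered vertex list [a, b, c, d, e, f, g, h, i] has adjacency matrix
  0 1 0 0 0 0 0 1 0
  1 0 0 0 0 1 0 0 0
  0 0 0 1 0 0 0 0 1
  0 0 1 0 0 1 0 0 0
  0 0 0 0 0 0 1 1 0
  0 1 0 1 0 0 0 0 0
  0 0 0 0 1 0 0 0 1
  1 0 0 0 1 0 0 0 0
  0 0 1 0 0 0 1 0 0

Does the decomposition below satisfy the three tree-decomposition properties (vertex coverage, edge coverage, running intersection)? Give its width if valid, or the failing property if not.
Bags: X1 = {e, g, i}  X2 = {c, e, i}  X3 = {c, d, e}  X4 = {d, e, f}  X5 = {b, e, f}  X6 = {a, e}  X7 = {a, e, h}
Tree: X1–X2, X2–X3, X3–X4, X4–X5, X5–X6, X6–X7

No — edge (b,a) lies in no bag.

A tree decomposition must satisfy three properties: every vertex lies in some bag; for every edge, both endpoints lie together in some bag; and for every vertex, the bags containing it form a connected subtree. Here edge (b,a) lies in no bag, so the decomposition is invalid.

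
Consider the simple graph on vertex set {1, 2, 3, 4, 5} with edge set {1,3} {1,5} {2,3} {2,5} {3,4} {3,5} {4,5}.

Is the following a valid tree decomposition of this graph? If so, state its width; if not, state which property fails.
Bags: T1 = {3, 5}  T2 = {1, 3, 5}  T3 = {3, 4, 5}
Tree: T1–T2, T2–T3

A tree decomposition must satisfy three properties: every vertex lies in some bag; for every edge, both endpoints lie together in some bag; and for every vertex, the bags containing it form a connected subtree. Here vertex 2 appears in no bag, so the decomposition is invalid.

No — vertex 2 appears in no bag.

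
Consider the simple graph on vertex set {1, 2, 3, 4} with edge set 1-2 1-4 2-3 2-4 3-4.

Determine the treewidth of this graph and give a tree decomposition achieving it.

Treewidth 2.
One such decomposition:
Bags: B1 = {1, 2, 4}  B2 = {2, 3, 4}
Tree: B1–B2

Every bag has size at most 3, so the width is 3 − 1 = 2 and tw(G) ≤ 2. Conversely, {1, 2, 4} is a clique of size 3, and the vertices of any clique must share a bag in every tree decomposition; so some bag has ≥ 3 vertices and tw(G) ≥ 2. Combining the bounds, tw(G) = 2.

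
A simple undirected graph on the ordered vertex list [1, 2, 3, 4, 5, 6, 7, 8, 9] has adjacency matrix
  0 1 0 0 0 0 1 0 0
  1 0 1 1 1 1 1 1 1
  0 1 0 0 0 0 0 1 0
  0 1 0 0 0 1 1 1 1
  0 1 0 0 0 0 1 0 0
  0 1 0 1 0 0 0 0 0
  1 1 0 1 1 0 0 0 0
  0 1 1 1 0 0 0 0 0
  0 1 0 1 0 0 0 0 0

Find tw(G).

2

A width-2 tree decomposition is:
Bags: B1 = {2, 4, 7}  B2 = {2, 4, 6}  B3 = {2, 5, 7}  B4 = {1, 2, 7}  B5 = {2, 4, 8}  B6 = {2, 3, 8}  B7 = {2, 4, 9}
Tree: B1–B2, B1–B3, B3–B4, B2–B5, B5–B6, B1–B7
Each bag holds 3 vertices, so the decomposition has width 2, which upper-bounds the treewidth. On the other hand G contains the 3-clique {1, 2, 7}. A clique must lie in a single bag of any decomposition, so no decomposition can have width below 2. Therefore the treewidth is 2.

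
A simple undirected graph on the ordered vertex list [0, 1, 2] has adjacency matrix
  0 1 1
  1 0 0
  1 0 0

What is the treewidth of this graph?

1

A width-1 tree decomposition is:
Bags: B1 = {0, 2}  B2 = {0, 1}
Tree: B1–B2
Each bag holds 2 vertices, so the decomposition has width 1, which upper-bounds the treewidth. Any graph with an edge has treewidth ≥ 1, and G has the edge 2–0. Hence tw(G) = 1 exactly.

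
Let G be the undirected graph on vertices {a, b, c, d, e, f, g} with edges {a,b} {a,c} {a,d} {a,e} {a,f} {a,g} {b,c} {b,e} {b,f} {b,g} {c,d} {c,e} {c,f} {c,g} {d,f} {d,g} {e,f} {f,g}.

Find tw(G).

A width-4 tree decomposition is:
Bags: B1 = {a, c, d, f, g}  B2 = {a, b, c, f, g}  B3 = {a, b, c, e, f}
Tree: B1–B2, B2–B3
Each bag holds 5 vertices, so the decomposition has width 4, which upper-bounds the treewidth. For the lower bound, the 5 vertices {a, c, d, f, g} are pairwise adjacent, and any tree decomposition puts a clique entirely inside one bag — forcing width ≥ 4. The upper and lower bounds meet at 4, so that is the treewidth.

4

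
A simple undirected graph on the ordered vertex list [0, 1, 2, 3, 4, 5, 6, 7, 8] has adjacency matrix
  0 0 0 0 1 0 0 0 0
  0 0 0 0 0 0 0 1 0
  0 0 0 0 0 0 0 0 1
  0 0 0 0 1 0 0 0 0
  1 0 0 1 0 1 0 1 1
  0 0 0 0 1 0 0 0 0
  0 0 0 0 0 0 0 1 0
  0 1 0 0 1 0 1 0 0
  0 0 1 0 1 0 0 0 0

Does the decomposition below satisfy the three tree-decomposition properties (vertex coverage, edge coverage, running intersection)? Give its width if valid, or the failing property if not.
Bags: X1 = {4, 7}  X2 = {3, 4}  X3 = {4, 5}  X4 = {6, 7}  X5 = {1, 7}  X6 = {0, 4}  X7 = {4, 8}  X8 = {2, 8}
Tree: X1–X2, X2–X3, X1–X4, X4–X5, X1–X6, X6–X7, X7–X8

Yes; width 1.

Checking the three conditions: (i) the bags cover all of {0, 1, 2, 3, 4, 5, 6, 7, 8}; (ii) for each edge, some bag contains both endpoints; (iii) the bags containing any fixed vertex form a subtree. All hold, so the decomposition is valid with width 2 − 1 = 1.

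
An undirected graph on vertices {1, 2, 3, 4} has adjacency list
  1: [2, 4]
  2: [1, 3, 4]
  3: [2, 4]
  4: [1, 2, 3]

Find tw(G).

2

A width-2 tree decomposition is:
Bags: B1 = {2, 3, 4}  B2 = {1, 2, 4}
Tree: B1–B2
Every bag has size at most 3, so the width is 3 − 1 = 2 and tw(G) ≤ 2. For the lower bound, the 3 vertices {1, 2, 4} are pairwise adjacent, and any tree decomposition puts a clique entirely inside one bag — forcing width ≥ 2. The upper and lower bounds meet at 2, so that is the treewidth.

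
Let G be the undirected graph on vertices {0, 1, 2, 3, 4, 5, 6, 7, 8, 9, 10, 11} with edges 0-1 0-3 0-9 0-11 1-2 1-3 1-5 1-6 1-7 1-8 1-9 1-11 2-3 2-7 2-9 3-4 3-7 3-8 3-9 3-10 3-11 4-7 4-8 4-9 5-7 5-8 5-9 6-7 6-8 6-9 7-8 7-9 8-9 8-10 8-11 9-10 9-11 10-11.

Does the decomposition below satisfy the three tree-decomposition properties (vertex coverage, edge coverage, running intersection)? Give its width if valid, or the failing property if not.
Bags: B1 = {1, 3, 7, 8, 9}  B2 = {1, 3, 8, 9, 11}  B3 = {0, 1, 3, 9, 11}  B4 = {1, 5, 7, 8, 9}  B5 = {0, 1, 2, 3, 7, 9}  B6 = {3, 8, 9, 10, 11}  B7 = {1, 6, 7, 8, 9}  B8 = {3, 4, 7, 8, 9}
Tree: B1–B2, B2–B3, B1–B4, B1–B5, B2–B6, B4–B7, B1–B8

A tree decomposition must satisfy three properties: every vertex lies in some bag; for every edge, both endpoints lie together in some bag; and for every vertex, the bags containing it form a connected subtree. Here bags containing vertex 0 are not connected in the tree, so the decomposition is invalid.

No — bags containing vertex 0 are not connected in the tree.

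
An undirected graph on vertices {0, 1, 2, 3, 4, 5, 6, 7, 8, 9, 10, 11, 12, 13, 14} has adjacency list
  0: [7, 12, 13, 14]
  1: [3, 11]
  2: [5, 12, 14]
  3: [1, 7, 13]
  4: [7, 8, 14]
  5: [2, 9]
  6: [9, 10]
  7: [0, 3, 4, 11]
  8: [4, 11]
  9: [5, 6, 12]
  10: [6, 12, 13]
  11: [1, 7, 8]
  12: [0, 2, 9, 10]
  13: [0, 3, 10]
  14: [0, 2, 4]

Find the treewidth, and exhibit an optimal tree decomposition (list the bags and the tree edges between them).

Treewidth 3.
Bags: B1 = {2, 5, 6, 9}  B2 = {2, 6, 9, 12}  B3 = {2, 6, 10, 12}  B4 = {2, 10, 12, 14}  B5 = {0, 10, 12, 14}  B6 = {0, 10, 13, 14}  B7 = {0, 4, 13, 14}  B8 = {0, 4, 7, 13}  B9 = {3, 4, 7, 13}  B10 = {3, 4, 7, 8}  B11 = {3, 7, 8, 11}  B12 = {1, 3, 8, 11}
Tree: B1–B2, B2–B3, B3–B4, B4–B5, B5–B6, B6–B7, B7–B8, B8–B9, B9–B10, B10–B11, B11–B12

Each bag holds 4 vertices, so the decomposition has width 3, which upper-bounds the treewidth. For the lower bound: the 4 vertex sets {5,6,9}, {2}, {12}, {0,10,13,14} are disjoint, each induces a connected subgraph, and every pair is joined by at least one edge of G. Contracting each set to a single vertex therefore yields K_{4} as a minor, and since treewidth is minor-monotone, tw(G) ≥ tw(K_{4}) = 3. Hence tw(G) = 3 exactly.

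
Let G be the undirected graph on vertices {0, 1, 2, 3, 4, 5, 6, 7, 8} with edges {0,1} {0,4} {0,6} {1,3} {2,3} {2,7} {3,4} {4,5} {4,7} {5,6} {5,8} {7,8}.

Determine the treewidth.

3

A width-3 tree decomposition is:
Bags: B1 = {2, 3, 7, 8}  B2 = {3, 4, 7, 8}  B3 = {3, 4, 5, 8}  B4 = {1, 3, 4, 5}  B5 = {0, 1, 4, 5}  B6 = {0, 1, 5, 6}
Tree: B1–B2, B2–B3, B3–B4, B4–B5, B5–B6
The largest bag has 4 vertices, giving width 3; this decomposition certifies tw(G) ≤ 3. For the lower bound: the 4 vertex sets {2,7,8}, {3}, {4}, {0,1,5,6} are disjoint, each induces a connected subgraph, and every pair is joined by at least one edge of G. Contracting each set to a single vertex therefore yields K_{4} as a minor, and since treewidth is minor-monotone, tw(G) ≥ tw(K_{4}) = 3. Combining the bounds, tw(G) = 3.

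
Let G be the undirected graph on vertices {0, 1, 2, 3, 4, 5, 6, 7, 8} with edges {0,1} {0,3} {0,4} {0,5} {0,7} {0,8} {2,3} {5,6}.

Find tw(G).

A width-1 tree decomposition is:
Bags: B1 = {2, 3}  B2 = {0, 3}  B3 = {0, 5}  B4 = {0, 4}  B5 = {5, 6}  B6 = {0, 8}  B7 = {0, 1}  B8 = {0, 7}
Tree: B1–B2, B2–B3, B3–B4, B3–B5, B4–B6, B3–B7, B2–B8
The largest bag has 2 vertices, giving width 1; this decomposition certifies tw(G) ≤ 1. G has an edge, so its treewidth is at least 1. The upper and lower bounds meet at 1, so that is the treewidth.

1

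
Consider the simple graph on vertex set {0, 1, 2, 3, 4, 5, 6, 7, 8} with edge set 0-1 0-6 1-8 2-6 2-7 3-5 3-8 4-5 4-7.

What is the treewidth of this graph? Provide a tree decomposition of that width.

Each bag holds 3 vertices, so the decomposition has width 2, which upper-bounds the treewidth. Since 3–5–4–7–2–6–0–1–8–3 is a cycle in G, G is not acyclic. Forests are exactly the graphs of treewidth ≤ 1, so tw(G) ≥ 2. Combining the bounds, tw(G) = 2.

Treewidth 2.
Bags: B1 = {3, 4, 5}  B2 = {3, 4, 7}  B3 = {2, 3, 7}  B4 = {2, 3, 6}  B5 = {0, 3, 6}  B6 = {0, 1, 3}  B7 = {1, 3, 8}
Tree: B1–B2, B2–B3, B3–B4, B4–B5, B5–B6, B6–B7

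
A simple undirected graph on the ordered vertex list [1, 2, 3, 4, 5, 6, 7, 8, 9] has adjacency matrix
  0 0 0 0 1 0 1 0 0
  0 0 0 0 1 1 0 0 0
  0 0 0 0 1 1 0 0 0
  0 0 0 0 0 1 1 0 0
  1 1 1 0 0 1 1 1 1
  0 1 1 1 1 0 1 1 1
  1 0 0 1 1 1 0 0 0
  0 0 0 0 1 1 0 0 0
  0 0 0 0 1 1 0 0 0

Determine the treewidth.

A width-2 tree decomposition is:
Bags: B1 = {5, 6, 9}  B2 = {3, 5, 6}  B3 = {2, 5, 6}  B4 = {5, 6, 8}  B5 = {5, 6, 7}  B6 = {1, 5, 7}  B7 = {4, 6, 7}
Tree: B1–B2, B1–B3, B3–B4, B1–B5, B5–B6, B5–B7
Every bag has size at most 3, so the width is 3 − 1 = 2 and tw(G) ≤ 2. Conversely, {4, 6, 7} is a clique of size 3, and the vertices of any clique must share a bag in every tree decomposition; so some bag has ≥ 3 vertices and tw(G) ≥ 2. Therefore the treewidth is 2.

2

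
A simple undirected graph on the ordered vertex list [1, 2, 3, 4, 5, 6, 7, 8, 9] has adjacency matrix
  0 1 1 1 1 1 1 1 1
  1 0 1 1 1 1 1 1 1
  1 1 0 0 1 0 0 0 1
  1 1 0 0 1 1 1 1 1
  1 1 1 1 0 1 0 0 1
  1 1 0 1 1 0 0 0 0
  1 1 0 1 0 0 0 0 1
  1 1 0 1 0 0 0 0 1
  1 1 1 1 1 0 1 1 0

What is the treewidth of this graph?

A width-4 tree decomposition is:
Bags: B1 = {1, 2, 4, 5, 9}  B2 = {1, 2, 4, 7, 9}  B3 = {1, 2, 4, 5, 6}  B4 = {1, 2, 4, 8, 9}  B5 = {1, 2, 3, 5, 9}
Tree: B1–B2, B1–B3, B2–B4, B1–B5
Each bag holds 5 vertices, so the decomposition has width 4, which upper-bounds the treewidth. For the lower bound, the 5 vertices {1, 2, 3, 5, 9} are pairwise adjacent, and any tree decomposition puts a clique entirely inside one bag — forcing width ≥ 4. Therefore the treewidth is 4.

4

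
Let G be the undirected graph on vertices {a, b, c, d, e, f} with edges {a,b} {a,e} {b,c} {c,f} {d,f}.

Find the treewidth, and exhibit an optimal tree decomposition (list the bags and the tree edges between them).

Every bag has size at most 2, so the width is 2 − 1 = 1 and tw(G) ≤ 1. G has an edge, so its treewidth is at least 1. The upper and lower bounds meet at 1, so that is the treewidth.

Treewidth 1.
One optimal decomposition is:
Bags: B1 = {a, e}  B2 = {a, b}  B3 = {b, c}  B4 = {c, f}  B5 = {d, f}
Tree: B1–B2, B2–B3, B3–B4, B4–B5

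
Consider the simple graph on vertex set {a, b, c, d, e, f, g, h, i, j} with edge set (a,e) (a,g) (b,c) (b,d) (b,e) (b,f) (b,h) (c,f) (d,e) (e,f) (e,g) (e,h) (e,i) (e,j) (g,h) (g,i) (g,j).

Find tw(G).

2

A width-2 tree decomposition is:
Bags: B1 = {b, e, h}  B2 = {e, g, h}  B3 = {e, g, j}  B4 = {b, d, e}  B5 = {a, e, g}  B6 = {e, g, i}  B7 = {b, e, f}  B8 = {b, c, f}
Tree: B1–B2, B2–B3, B1–B4, B3–B5, B5–B6, B1–B7, B7–B8
Every bag has size at most 3, so the width is 3 − 1 = 2 and tw(G) ≤ 2. Conversely, {b, d, e} is a clique of size 3, and the vertices of any clique must share a bag in every tree decomposition; so some bag has ≥ 3 vertices and tw(G) ≥ 2. Therefore the treewidth is 2.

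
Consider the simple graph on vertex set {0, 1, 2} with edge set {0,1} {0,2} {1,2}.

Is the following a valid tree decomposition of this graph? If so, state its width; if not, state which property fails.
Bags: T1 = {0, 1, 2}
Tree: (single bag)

Every vertex of G appears in some bag (union = {0, 1, 2}); every edge is covered by a bag; and for each vertex v the set of bags containing v is connected in the bag tree. The decomposition is therefore valid. The largest bag has 3 vertices, so the width is 2.

Yes; width 2.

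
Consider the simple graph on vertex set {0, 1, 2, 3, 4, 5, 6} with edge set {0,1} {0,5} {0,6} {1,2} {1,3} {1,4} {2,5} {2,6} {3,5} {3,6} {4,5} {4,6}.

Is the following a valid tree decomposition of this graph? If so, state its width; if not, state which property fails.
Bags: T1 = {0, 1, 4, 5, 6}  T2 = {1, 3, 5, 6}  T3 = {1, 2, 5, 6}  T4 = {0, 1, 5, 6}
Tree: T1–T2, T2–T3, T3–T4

A tree decomposition must satisfy three properties: every vertex lies in some bag; for every edge, both endpoints lie together in some bag; and for every vertex, the bags containing it form a connected subtree. Here bags containing vertex 0 are not connected in the tree, so the decomposition is invalid.

No — bags containing vertex 0 are not connected in the tree.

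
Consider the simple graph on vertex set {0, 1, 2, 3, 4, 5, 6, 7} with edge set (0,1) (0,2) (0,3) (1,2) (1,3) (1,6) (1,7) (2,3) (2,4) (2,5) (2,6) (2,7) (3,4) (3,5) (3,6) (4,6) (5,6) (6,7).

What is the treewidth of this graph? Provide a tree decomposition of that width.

Treewidth 3.
One optimal decomposition is:
Bags: B1 = {1, 2, 3, 6}  B2 = {2, 3, 4, 6}  B3 = {2, 3, 5, 6}  B4 = {0, 1, 2, 3}  B5 = {1, 2, 6, 7}
Tree: B1–B2, B2–B3, B1–B4, B1–B5

Every bag has size at most 4, so the width is 4 − 1 = 3 and tw(G) ≤ 3. Conversely, {0, 1, 2, 3} is a clique of size 4, and the vertices of any clique must share a bag in every tree decomposition; so some bag has ≥ 4 vertices and tw(G) ≥ 3. The upper and lower bounds meet at 3, so that is the treewidth.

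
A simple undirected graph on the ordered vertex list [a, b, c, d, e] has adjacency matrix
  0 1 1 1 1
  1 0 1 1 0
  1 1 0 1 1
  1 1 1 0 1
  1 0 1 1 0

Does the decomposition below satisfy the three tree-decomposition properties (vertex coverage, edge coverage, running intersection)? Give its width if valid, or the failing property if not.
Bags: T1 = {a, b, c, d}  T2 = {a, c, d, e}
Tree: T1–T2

Yes; width 3.

Checking the three conditions: (i) the bags cover all of {a, b, c, d, e}; (ii) for each edge, some bag contains both endpoints; (iii) the bags containing any fixed vertex form a subtree. All hold, so the decomposition is valid with width 4 − 1 = 3.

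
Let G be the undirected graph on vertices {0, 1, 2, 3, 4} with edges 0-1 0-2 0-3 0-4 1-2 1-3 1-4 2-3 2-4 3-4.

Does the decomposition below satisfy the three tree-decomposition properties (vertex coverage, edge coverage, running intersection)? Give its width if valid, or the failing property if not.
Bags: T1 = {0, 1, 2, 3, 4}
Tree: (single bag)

Yes; width 4.

Every vertex of G appears in some bag (union = {0, 1, 2, 3, 4}); every edge is covered by a bag; and for each vertex v the set of bags containing v is connected in the bag tree. The decomposition is therefore valid. The largest bag has 5 vertices, so the width is 4.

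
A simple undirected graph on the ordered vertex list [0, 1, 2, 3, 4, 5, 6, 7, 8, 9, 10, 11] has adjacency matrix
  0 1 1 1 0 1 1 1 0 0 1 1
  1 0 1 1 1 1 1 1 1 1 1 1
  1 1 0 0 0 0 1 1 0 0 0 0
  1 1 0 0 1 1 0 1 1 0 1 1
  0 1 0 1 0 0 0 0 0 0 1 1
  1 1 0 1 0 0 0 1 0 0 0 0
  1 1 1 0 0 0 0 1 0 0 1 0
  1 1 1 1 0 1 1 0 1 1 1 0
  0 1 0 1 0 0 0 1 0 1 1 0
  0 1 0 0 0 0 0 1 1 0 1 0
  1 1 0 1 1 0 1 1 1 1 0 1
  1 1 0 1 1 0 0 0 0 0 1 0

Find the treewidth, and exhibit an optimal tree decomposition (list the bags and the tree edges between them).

Every bag has size at most 5, so the width is 5 − 1 = 4 and tw(G) ≤ 4. For the lower bound, the 5 vertices {0, 1, 3, 10, 11} are pairwise adjacent, and any tree decomposition puts a clique entirely inside one bag — forcing width ≥ 4. Combining the bounds, tw(G) = 4.

Treewidth 4.
Bags: B1 = {0, 1, 3, 7, 10}  B2 = {1, 3, 7, 8, 10}  B3 = {0, 1, 3, 10, 11}  B4 = {0, 1, 3, 5, 7}  B5 = {1, 7, 8, 9, 10}  B6 = {1, 3, 4, 10, 11}  B7 = {0, 1, 6, 7, 10}  B8 = {0, 1, 2, 6, 7}
Tree: B1–B2, B1–B3, B1–B4, B2–B5, B3–B6, B1–B7, B7–B8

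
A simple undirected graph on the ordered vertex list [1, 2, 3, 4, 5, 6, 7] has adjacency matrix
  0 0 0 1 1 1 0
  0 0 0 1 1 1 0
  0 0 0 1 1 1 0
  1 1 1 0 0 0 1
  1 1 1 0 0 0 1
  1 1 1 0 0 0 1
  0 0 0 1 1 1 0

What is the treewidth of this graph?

3

A width-3 tree decomposition is:
Bags: B1 = {4, 5, 6, 7}  B2 = {1, 4, 5, 6}  B3 = {3, 4, 5, 6}  B4 = {2, 4, 5, 6}
Tree: B1–B2, B2–B3, B3–B4
The largest bag has 4 vertices, giving width 3; this decomposition certifies tw(G) ≤ 3. For the lower bound: the 4 vertex sets {4,7}, {1,5}, {6}, {3} are disjoint, each induces a connected subgraph, and every pair is joined by at least one edge of G. Contracting each set to a single vertex therefore yields K_{4} as a minor, and since treewidth is minor-monotone, tw(G) ≥ tw(K_{4}) = 3. Therefore the treewidth is 3.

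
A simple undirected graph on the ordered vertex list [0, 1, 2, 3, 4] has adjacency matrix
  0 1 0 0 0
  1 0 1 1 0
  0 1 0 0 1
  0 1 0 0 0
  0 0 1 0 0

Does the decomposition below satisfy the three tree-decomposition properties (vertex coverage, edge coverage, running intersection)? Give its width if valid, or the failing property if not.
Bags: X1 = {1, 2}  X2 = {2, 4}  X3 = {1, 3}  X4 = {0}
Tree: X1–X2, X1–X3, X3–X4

A tree decomposition must satisfy three properties: every vertex lies in some bag; for every edge, both endpoints lie together in some bag; and for every vertex, the bags containing it form a connected subtree. Here edge (1,0) lies in no bag, so the decomposition is invalid.

No — edge (1,0) lies in no bag.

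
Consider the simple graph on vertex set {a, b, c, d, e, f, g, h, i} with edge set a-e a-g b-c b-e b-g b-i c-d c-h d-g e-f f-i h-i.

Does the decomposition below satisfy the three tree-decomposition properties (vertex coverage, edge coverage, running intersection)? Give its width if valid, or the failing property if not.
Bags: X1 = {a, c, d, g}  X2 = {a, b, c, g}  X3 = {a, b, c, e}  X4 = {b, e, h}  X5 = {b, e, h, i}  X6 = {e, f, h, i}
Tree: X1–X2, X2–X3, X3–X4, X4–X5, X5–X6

No — edge (c,h) lies in no bag.

A tree decomposition must satisfy three properties: every vertex lies in some bag; for every edge, both endpoints lie together in some bag; and for every vertex, the bags containing it form a connected subtree. Here edge (c,h) lies in no bag, so the decomposition is invalid.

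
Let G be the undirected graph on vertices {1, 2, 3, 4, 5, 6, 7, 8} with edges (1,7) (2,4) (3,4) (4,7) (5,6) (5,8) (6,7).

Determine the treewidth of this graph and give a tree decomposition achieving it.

Treewidth 1.
One such decomposition:
Bags: B1 = {3, 4}  B2 = {4, 7}  B3 = {6, 7}  B4 = {1, 7}  B5 = {5, 6}  B6 = {2, 4}  B7 = {5, 8}
Tree: B1–B2, B2–B3, B2–B4, B3–B5, B1–B6, B5–B7

Each bag holds 2 vertices, so the decomposition has width 1, which upper-bounds the treewidth. Since G has at least one edge (e.g. 3–4), it is not an edgeless graph, so tw(G) ≥ 1. The upper and lower bounds meet at 1, so that is the treewidth.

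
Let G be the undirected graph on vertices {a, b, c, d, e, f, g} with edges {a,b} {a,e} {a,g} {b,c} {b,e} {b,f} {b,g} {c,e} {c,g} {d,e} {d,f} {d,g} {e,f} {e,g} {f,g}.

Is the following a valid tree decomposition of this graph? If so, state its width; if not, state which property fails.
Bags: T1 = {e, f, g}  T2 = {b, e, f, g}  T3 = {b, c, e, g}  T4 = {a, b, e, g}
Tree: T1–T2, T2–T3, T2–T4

A tree decomposition must satisfy three properties: every vertex lies in some bag; for every edge, both endpoints lie together in some bag; and for every vertex, the bags containing it form a connected subtree. Here vertex d appears in no bag, so the decomposition is invalid.

No — vertex d appears in no bag.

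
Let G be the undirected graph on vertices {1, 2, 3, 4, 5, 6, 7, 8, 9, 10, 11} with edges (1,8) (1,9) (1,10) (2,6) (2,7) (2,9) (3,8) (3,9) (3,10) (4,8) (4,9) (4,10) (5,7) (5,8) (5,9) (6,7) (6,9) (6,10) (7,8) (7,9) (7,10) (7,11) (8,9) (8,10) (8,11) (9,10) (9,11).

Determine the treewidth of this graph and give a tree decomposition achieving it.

Each bag holds 4 vertices, so the decomposition has width 3, which upper-bounds the treewidth. For the lower bound, the 4 vertices {1, 8, 9, 10} are pairwise adjacent, and any tree decomposition puts a clique entirely inside one bag — forcing width ≥ 3. The upper and lower bounds meet at 3, so that is the treewidth.

Treewidth 3.
One optimal decomposition is:
Bags: B1 = {1, 8, 9, 10}  B2 = {7, 8, 9, 10}  B3 = {5, 7, 8, 9}  B4 = {6, 7, 9, 10}  B5 = {7, 8, 9, 11}  B6 = {2, 6, 7, 9}  B7 = {4, 8, 9, 10}  B8 = {3, 8, 9, 10}
Tree: B1–B2, B2–B3, B2–B4, B2–B5, B4–B6, B2–B7, B7–B8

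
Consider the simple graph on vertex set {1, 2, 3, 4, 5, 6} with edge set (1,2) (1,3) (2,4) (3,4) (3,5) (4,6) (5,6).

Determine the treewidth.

2

A width-2 tree decomposition is:
Bags: B1 = {1, 2, 4}  B2 = {1, 3, 4}  B3 = {3, 4, 6}  B4 = {3, 5, 6}
Tree: B1–B2, B2–B3, B3–B4
The largest bag has 3 vertices, giving width 2; this decomposition certifies tw(G) ≤ 2. For the lower bound, G contains the cycle 2–1–3–4–2, so G is not a forest; only forests have treewidth ≤ 1, hence tw(G) ≥ 2. Therefore the treewidth is 2.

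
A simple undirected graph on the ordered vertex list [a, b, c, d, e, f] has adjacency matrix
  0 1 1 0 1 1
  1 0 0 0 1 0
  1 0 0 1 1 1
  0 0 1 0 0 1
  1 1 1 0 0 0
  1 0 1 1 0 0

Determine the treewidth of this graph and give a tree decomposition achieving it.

Treewidth 2.
One optimal decomposition is:
Bags: B1 = {a, c, f}  B2 = {a, c, e}  B3 = {c, d, f}  B4 = {a, b, e}
Tree: B1–B2, B1–B3, B2–B4

The largest bag has 3 vertices, giving width 2; this decomposition certifies tw(G) ≤ 2. Conversely, {c, d, f} is a clique of size 3, and the vertices of any clique must share a bag in every tree decomposition; so some bag has ≥ 3 vertices and tw(G) ≥ 2. Therefore the treewidth is 2.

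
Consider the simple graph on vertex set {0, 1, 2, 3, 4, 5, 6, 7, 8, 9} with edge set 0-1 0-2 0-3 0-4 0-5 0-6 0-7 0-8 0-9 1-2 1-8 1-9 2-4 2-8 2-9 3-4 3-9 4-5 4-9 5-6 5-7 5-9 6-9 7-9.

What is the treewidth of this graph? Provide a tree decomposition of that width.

The largest bag has 4 vertices, giving width 3; this decomposition certifies tw(G) ≤ 3. On the other hand G contains the 4-clique {0, 1, 2, 8}. A clique must lie in a single bag of any decomposition, so no decomposition can have width below 3. The upper and lower bounds meet at 3, so that is the treewidth.

Treewidth 3.
One such decomposition:
Bags: B1 = {0, 2, 4, 9}  B2 = {0, 4, 5, 9}  B3 = {0, 1, 2, 9}  B4 = {0, 3, 4, 9}  B5 = {0, 1, 2, 8}  B6 = {0, 5, 6, 9}  B7 = {0, 5, 7, 9}
Tree: B1–B2, B1–B3, B1–B4, B3–B5, B2–B6, B2–B7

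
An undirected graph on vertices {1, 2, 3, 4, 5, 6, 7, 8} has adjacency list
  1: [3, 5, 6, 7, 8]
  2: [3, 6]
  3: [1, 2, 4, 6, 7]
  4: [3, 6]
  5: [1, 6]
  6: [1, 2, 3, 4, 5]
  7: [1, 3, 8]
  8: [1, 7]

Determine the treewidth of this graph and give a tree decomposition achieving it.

Treewidth 2.
Bags: B1 = {3, 4, 6}  B2 = {1, 3, 6}  B3 = {1, 3, 7}  B4 = {1, 5, 6}  B5 = {1, 7, 8}  B6 = {2, 3, 6}
Tree: B1–B2, B2–B3, B2–B4, B3–B5, B1–B6

Every bag has size at most 3, so the width is 3 − 1 = 2 and tw(G) ≤ 2. For the lower bound, the 3 vertices {1, 7, 8} are pairwise adjacent, and any tree decomposition puts a clique entirely inside one bag — forcing width ≥ 2. Hence tw(G) = 2 exactly.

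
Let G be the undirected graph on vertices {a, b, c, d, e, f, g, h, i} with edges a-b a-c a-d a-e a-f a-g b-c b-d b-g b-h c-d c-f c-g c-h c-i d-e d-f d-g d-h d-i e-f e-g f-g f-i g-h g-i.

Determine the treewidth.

4

A width-4 tree decomposition is:
Bags: B1 = {c, d, f, g, i}  B2 = {a, c, d, f, g}  B3 = {a, d, e, f, g}  B4 = {a, b, c, d, g}  B5 = {b, c, d, g, h}
Tree: B1–B2, B2–B3, B2–B4, B4–B5
The largest bag has 5 vertices, giving width 4; this decomposition certifies tw(G) ≤ 4. Conversely, {a, d, e, f, g} is a clique of size 5, and the vertices of any clique must share a bag in every tree decomposition; so some bag has ≥ 5 vertices and tw(G) ≥ 4. Combining the bounds, tw(G) = 4.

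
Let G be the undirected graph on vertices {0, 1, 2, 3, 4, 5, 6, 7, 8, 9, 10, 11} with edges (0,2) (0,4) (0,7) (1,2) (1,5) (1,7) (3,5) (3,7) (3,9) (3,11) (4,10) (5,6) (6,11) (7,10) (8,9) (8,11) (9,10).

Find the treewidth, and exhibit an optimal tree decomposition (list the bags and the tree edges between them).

The largest bag has 4 vertices, giving width 3; this decomposition certifies tw(G) ≤ 3. For the lower bound: the 4 vertex sets {6,8,11}, {9}, {3}, {1,5,7,10} are disjoint, each induces a connected subgraph, and every pair is joined by at least one edge of G. Contracting each set to a single vertex therefore yields K_{4} as a minor, and since treewidth is minor-monotone, tw(G) ≥ tw(K_{4}) = 3. Therefore the treewidth is 3.

Treewidth 3.
One such decomposition:
Bags: B1 = {6, 8, 9, 11}  B2 = {3, 6, 9, 11}  B3 = {3, 5, 6, 9}  B4 = {3, 5, 9, 10}  B5 = {3, 5, 7, 10}  B6 = {1, 5, 7, 10}  B7 = {1, 4, 7, 10}  B8 = {0, 1, 4, 7}  B9 = {0, 1, 2, 4}
Tree: B1–B2, B2–B3, B3–B4, B4–B5, B5–B6, B6–B7, B7–B8, B8–B9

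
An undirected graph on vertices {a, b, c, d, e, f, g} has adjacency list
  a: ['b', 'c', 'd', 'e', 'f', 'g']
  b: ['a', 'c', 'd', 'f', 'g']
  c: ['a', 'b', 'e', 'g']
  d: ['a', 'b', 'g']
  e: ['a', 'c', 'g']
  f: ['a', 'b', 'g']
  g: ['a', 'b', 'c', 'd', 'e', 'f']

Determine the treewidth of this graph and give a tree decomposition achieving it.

Treewidth 3.
One such decomposition:
Bags: B1 = {a, b, c, g}  B2 = {a, b, f, g}  B3 = {a, c, e, g}  B4 = {a, b, d, g}
Tree: B1–B2, B1–B3, B1–B4

Each bag holds 4 vertices, so the decomposition has width 3, which upper-bounds the treewidth. For the lower bound, the 4 vertices {a, c, e, g} are pairwise adjacent, and any tree decomposition puts a clique entirely inside one bag — forcing width ≥ 3. Hence tw(G) = 3 exactly.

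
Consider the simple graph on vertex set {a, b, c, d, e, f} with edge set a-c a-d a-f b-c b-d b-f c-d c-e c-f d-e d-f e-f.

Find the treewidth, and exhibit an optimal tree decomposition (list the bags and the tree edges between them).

Treewidth 3.
One optimal decomposition is:
Bags: B1 = {a, c, d, f}  B2 = {c, d, e, f}  B3 = {b, c, d, f}
Tree: B1–B2, B2–B3

Each bag holds 4 vertices, so the decomposition has width 3, which upper-bounds the treewidth. For the lower bound, the 4 vertices {c, d, e, f} are pairwise adjacent, and any tree decomposition puts a clique entirely inside one bag — forcing width ≥ 3. Therefore the treewidth is 3.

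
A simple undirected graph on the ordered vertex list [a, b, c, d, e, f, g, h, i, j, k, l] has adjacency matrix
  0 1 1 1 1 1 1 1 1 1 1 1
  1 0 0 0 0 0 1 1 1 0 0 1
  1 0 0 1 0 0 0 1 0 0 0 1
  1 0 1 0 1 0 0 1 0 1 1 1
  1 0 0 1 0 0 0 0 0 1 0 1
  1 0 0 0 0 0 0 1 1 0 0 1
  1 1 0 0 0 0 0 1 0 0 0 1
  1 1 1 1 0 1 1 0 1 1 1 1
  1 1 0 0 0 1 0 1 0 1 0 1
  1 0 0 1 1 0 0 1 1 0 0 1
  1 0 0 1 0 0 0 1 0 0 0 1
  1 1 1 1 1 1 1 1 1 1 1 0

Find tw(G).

A width-4 tree decomposition is:
Bags: B1 = {a, c, d, h, l}  B2 = {a, d, h, j, l}  B3 = {a, h, i, j, l}  B4 = {a, b, h, i, l}  B5 = {a, f, h, i, l}  B6 = {a, b, g, h, l}  B7 = {a, d, e, j, l}  B8 = {a, d, h, k, l}
Tree: B1–B2, B2–B3, B3–B4, B4–B5, B4–B6, B2–B7, B2–B8
Each bag holds 5 vertices, so the decomposition has width 4, which upper-bounds the treewidth. Conversely, {a, d, e, j, l} is a clique of size 5, and the vertices of any clique must share a bag in every tree decomposition; so some bag has ≥ 5 vertices and tw(G) ≥ 4. Hence tw(G) = 4 exactly.

4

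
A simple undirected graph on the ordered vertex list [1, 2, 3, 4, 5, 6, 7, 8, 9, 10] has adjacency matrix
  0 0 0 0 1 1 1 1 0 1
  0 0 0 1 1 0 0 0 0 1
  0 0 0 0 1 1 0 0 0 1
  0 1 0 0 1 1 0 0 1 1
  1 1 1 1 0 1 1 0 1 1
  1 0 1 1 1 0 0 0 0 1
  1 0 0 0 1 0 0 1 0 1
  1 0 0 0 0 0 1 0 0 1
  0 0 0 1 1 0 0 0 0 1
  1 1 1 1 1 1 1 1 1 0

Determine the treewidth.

A width-3 tree decomposition is:
Bags: B1 = {4, 5, 6, 10}  B2 = {2, 4, 5, 10}  B3 = {3, 5, 6, 10}  B4 = {1, 5, 6, 10}  B5 = {1, 5, 7, 10}  B6 = {1, 7, 8, 10}  B7 = {4, 5, 9, 10}
Tree: B1–B2, B1–B3, B1–B4, B4–B5, B5–B6, B2–B7
Every bag has size at most 4, so the width is 4 − 1 = 3 and tw(G) ≤ 3. On the other hand G contains the 4-clique {1, 7, 8, 10}. A clique must lie in a single bag of any decomposition, so no decomposition can have width below 3. Combining the bounds, tw(G) = 3.

3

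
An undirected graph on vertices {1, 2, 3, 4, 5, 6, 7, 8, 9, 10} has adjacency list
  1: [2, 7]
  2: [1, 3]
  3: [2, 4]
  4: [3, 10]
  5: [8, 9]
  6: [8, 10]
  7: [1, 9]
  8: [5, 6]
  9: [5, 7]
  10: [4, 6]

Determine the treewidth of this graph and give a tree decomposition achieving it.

Every bag has size at most 3, so the width is 3 − 1 = 2 and tw(G) ≤ 2. Since 5–9–7–1–2–3–4–10–6–8–5 is a cycle in G, G is not acyclic. Forests are exactly the graphs of treewidth ≤ 1, so tw(G) ≥ 2. The upper and lower bounds meet at 2, so that is the treewidth.

Treewidth 2.
One optimal decomposition is:
Bags: B1 = {5, 7, 9}  B2 = {1, 5, 7}  B3 = {1, 2, 5}  B4 = {2, 3, 5}  B5 = {3, 4, 5}  B6 = {4, 5, 10}  B7 = {5, 6, 10}  B8 = {5, 6, 8}
Tree: B1–B2, B2–B3, B3–B4, B4–B5, B5–B6, B6–B7, B7–B8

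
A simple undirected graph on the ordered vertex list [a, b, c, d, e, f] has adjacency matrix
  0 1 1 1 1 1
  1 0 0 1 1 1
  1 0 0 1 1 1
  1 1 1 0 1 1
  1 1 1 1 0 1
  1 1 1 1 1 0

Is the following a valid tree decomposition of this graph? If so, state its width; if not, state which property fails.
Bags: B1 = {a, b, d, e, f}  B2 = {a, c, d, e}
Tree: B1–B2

A tree decomposition must satisfy three properties: every vertex lies in some bag; for every edge, both endpoints lie together in some bag; and for every vertex, the bags containing it form a connected subtree. Here edge (f,c) lies in no bag, so the decomposition is invalid.

No — edge (f,c) lies in no bag.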